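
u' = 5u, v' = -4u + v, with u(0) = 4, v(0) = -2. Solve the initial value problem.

u(t) = 4e^(5t), v(t) = -4e^(5t) + 2e^(t)

Coefficient matrix A = [[5, 0], [-4, 1]].
Characteristic polynomial det(A - λI) = λ^2 - 6λ + 5 = 0.
Eigenvalues λ = 5, 1.
For λ=5: (A-λI) row 2 is [-4, -4], so an eigenvector is (-1, 1).
For λ=1: (A-λI) row 1 is [4, 0], so an eigenvector is (0, -1).
General solution: c_1e^(5t)(-1,1) + c_2e^(t)(0,-1).
Applying u(0)=4, v(0)=-2 gives c_1=-4, c_2=-2.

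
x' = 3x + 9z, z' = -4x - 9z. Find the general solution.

Coefficient matrix A = [[3, 9], [-4, -9]].
Characteristic polynomial det(A - λI) = λ^2 + 6λ + 9 = 0.
Single eigenvalue λ = -3 with algebraic multiplicity 2.
Eigenvector v = (-3,2); generalized eigenvector w with (A-λI)w=v is (-2,1).
General solution: e^(-3t)[C_1·v + C_2·(t·v + w)].

x(t) = -3C_1e^(-3t) - 3C_2te^(-3t) - 2C_2e^(-3t), z(t) = 2C_1e^(-3t) + 2C_2te^(-3t) + C_2e^(-3t)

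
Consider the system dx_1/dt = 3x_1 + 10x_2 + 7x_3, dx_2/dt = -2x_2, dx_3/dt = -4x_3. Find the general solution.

Coefficient matrix A = [[3, 10, 7], [0, -2, 0], [0, 0, -4]].
det(A - λI) = 0 gives eigenvalues λ = 3, -2, -4.
For λ=3: eigenvector (1,0,0).
For λ=-2: eigenvector (-2,1,0).
For λ=-4: eigenvector (-1,0,1).
General solution: C_1e^(3t)(1,0,0) + C_2e^(-2t)(-2,1,0) + C_3e^(-4t)(-1,0,1).

x_1(t) = C_1e^(3t) - 2C_2e^(-2t) - C_3e^(-4t), x_2(t) = C_2e^(-2t), x_3(t) = C_3e^(-4t)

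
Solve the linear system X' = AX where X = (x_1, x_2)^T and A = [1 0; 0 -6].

Coefficient matrix A = [[1, 0], [0, -6]].
Characteristic polynomial det(A - λI) = λ^2 + 5λ - 6 = 0.
Eigenvalues λ = -6, 1.
For λ=-6: (A-λI) row 1 is [7, 0], so an eigenvector is (0, 1).
For λ=1: (A-λI) row 2 is [0, -7], so an eigenvector is (-1, 0).
General solution: C_1e^(-6t)(0,1) + C_2e^(t)(-1,0).

x_1(t) = -C_2e^(t), x_2(t) = C_1e^(-6t)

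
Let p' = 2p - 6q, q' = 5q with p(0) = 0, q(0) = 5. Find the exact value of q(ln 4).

5120

A = [[2,-6],[0,5]]; eigenvalues λ = 2, 5.
Eigenvectors: (-1,0) for λ=2, (-2,1) for λ=5.
From the initial condition, c_1 = -10, c_2 = 5.
q(ln 4) = (-10)(4^2)(0) + (5)(4^5)(1) = 5120.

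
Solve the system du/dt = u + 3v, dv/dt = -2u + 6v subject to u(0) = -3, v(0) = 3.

Coefficient matrix A = [[1, 3], [-2, 6]].
Characteristic polynomial det(A - λI) = λ^2 - 7λ + 12 = 0.
Eigenvalues λ = 3, 4.
For λ=3: (A-λI) row 1 is [-2, 3], so an eigenvector is (-3, -2).
For λ=4: (A-λI) row 1 is [-3, 3], so an eigenvector is (-1, -1).
General solution: K_1e^(3t)(-3,-2) + K_2e^(4t)(-1,-1).
Applying u(0)=-3, v(0)=3 gives K_1=6, K_2=-15.

u(t) = 15e^(4t) - 18e^(3t), v(t) = 15e^(4t) - 12e^(3t)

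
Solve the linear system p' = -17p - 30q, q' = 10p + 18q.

p(t) = 2C_1e^(-2t) - 3C_2e^(3t), q(t) = -C_1e^(-2t) + 2C_2e^(3t)

Coefficient matrix A = [[-17, -30], [10, 18]].
Characteristic polynomial det(A - λI) = λ^2 - λ - 6 = 0.
Eigenvalues λ = -2, 3.
For λ=-2: (A-λI) row 1 is [-15, -30], so an eigenvector is (2, -1).
For λ=3: (A-λI) row 1 is [-20, -30], so an eigenvector is (-3, 2).
General solution: C_1e^(-2t)(2,-1) + C_2e^(3t)(-3,2).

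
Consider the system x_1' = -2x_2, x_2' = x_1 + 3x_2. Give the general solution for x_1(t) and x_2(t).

Coefficient matrix A = [[0, -2], [1, 3]].
Characteristic polynomial det(A - λI) = λ^2 - 3λ + 2 = 0.
Eigenvalues λ = 2, 1.
For λ=2: (A-λI) row 1 is [-2, -2], so an eigenvector is (-1, 1).
For λ=1: (A-λI) row 1 is [-1, -2], so an eigenvector is (2, -1).
General solution: c_1e^(2t)(-1,1) + c_2e^(t)(2,-1).

x_1(t) = -c_1e^(2t) + 2c_2e^(t), x_2(t) = c_1e^(2t) - c_2e^(t)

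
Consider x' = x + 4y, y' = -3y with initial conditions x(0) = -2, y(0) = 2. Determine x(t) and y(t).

x(t) = -2e^(-3t), y(t) = 2e^(-3t)

Coefficient matrix A = [[1, 4], [0, -3]].
Characteristic polynomial det(A - λI) = λ^2 + 2λ - 3 = 0.
Eigenvalues λ = 1, -3.
For λ=1: (A-λI) row 1 is [0, 4], so an eigenvector is (-1, 0).
For λ=-3: (A-λI) row 1 is [4, 4], so an eigenvector is (-1, 1).
General solution: C_1e^(t)(-1,0) + C_2e^(-3t)(-1,1).
Applying x(0)=-2, y(0)=2 gives C_1=0, C_2=2.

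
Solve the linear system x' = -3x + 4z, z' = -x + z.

x(t) = 2K_1e^(-t) + 2K_2te^(-t) - 3K_2e^(-t), z(t) = K_1e^(-t) + K_2te^(-t) - K_2e^(-t)

Coefficient matrix A = [[-3, 4], [-1, 1]].
Characteristic polynomial det(A - λI) = λ^2 + 2λ + 1 = 0.
Single eigenvalue λ = -1 with algebraic multiplicity 2.
Eigenvector v = (2,1); generalized eigenvector w with (A-λI)w=v is (-3,-1).
General solution: e^(-t)[K_1·v + K_2·(t·v + w)].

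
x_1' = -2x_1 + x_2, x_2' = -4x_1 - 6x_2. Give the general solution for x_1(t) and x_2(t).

Coefficient matrix A = [[-2, 1], [-4, -6]].
Characteristic polynomial det(A - λI) = λ^2 + 8λ + 16 = 0.
Single eigenvalue λ = -4 with algebraic multiplicity 2.
Eigenvector v = (1,-2); generalized eigenvector w with (A-λI)w=v is (0,1).
General solution: e^(-4t)[c_1·v + c_2·(t·v + w)].

x_1(t) = c_1e^(-4t) + c_2te^(-4t), x_2(t) = -2c_1e^(-4t) - 2c_2te^(-4t) + c_2e^(-4t)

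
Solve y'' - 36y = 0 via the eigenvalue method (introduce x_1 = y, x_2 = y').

Let x_1 = y, x_2 = y'. Then x_1' = x_2 and x_2' = 36x_1.
A = [[0,1],[36,0]]; det(A-λI) = λ^2 - 36.
Eigenvalues λ = 6, -6 with eigenvectors (1,6), (1,-6).

y(t) = C_1e^(6t) + C_2e^(-6t)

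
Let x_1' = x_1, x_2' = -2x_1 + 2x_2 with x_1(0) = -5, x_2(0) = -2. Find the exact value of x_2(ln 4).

88

A = [[1,0],[-2,2]]; eigenvalues λ = 1, 2.
Eigenvectors: (1,2) for λ=1, (0,-1) for λ=2.
From the initial condition, c_1 = -5, c_2 = -8.
x_2(ln 4) = (-5)(4^1)(2) + (-8)(4^2)(-1) = 88.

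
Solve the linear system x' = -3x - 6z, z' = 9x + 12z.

Coefficient matrix A = [[-3, -6], [9, 12]].
Characteristic polynomial det(A - λI) = λ^2 - 9λ + 18 = 0.
Eigenvalues λ = 6, 3.
For λ=6: (A-λI) row 1 is [-9, -6], so an eigenvector is (2, -3).
For λ=3: (A-λI) row 1 is [-6, -6], so an eigenvector is (1, -1).
General solution: K_1e^(6t)(2,-3) + K_2e^(3t)(1,-1).

x(t) = 2K_1e^(6t) + K_2e^(3t), z(t) = -3K_1e^(6t) - K_2e^(3t)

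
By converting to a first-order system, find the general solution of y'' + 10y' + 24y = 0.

Let x_1 = y, x_2 = y'. Then x_1' = x_2 and x_2' = -24x_1 - 10x_2.
A = [[0,1],[-24,-10]]; det(A-λI) = λ^2 + 10λ + 24.
Eigenvalues λ = -4, -6 with eigenvectors (1,-4), (1,-6).

y(t) = K_1e^(-4t) + K_2e^(-6t)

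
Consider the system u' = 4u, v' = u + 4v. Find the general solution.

Coefficient matrix A = [[4, 0], [1, 4]].
Characteristic polynomial det(A - λI) = λ^2 - 8λ + 16 = 0.
Single eigenvalue λ = 4 with algebraic multiplicity 2.
Eigenvector v = (0,-1); generalized eigenvector w with (A-λI)w=v is (-1,2).
General solution: e^(4t)[c_1·v + c_2·(t·v + w)].

u(t) = -c_2e^(4t), v(t) = -c_1e^(4t) - c_2te^(4t) + 2c_2e^(4t)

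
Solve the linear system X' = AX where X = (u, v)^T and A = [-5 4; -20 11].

u(t) = -c_1e^(3t)cos(4t) - c_2e^(3t)sin(4t), v(t) = c_1e^(3t)sin(4t) - 2c_1e^(3t)cos(4t) - 2c_2e^(3t)sin(4t) - c_2e^(3t)cos(4t)

Coefficient matrix A = [[-5, 4], [-20, 11]].
Characteristic polynomial det(A - λI) = λ^2 - 6λ + 25 = 0.
Eigenvalues λ = 3 ± 4i (complex conjugate pair).
For λ=3+4i: an eigenvector is (-1,-2) - i(0,1) = (-1, -2 - i).
A real fundamental pair from Re and Im of e^((3+4i)t)v: X_1 = e^(3t)(cos(4t)·(-1,-2) + sin(4t)·(0,1)), X_2 = e^(3t)(sin(4t)·(-1,-2) - cos(4t)·(0,1)).
General solution: c_1X_1 + c_2X_2.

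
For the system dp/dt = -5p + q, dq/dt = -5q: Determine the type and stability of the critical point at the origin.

stable improper node

A = [[-5,1],[0,-5]]; det(A-λI) = λ^2 + 10λ + 25.
repeated λ = -5 with a single eigenvector.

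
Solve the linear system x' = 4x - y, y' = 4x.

Coefficient matrix A = [[4, -1], [4, 0]].
Characteristic polynomial det(A - λI) = λ^2 - 4λ + 4 = 0.
Single eigenvalue λ = 2 with algebraic multiplicity 2.
Eigenvector v = (1,2); generalized eigenvector w with (A-λI)w=v is (1,1).
General solution: e^(2t)[C_1·v + C_2·(t·v + w)].

x(t) = C_1e^(2t) + C_2te^(2t) + C_2e^(2t), y(t) = 2C_1e^(2t) + 2C_2te^(2t) + C_2e^(2t)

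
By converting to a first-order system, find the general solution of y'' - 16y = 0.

y(t) = K_1e^(-4t) + K_2e^(4t)

Let x_1 = y, x_2 = y'. Then x_1' = x_2 and x_2' = 16x_1.
A = [[0,1],[16,0]]; det(A-λI) = λ^2 - 16.
Eigenvalues λ = -4, 4 with eigenvectors (1,-4), (1,4).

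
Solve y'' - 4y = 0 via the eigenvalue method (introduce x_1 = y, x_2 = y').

y(t) = C_1e^(2t) + C_2e^(-2t)

Let x_1 = y, x_2 = y'. Then x_1' = x_2 and x_2' = 4x_1.
A = [[0,1],[4,0]]; det(A-λI) = λ^2 - 4.
Eigenvalues λ = 2, -2 with eigenvectors (1,2), (1,-2).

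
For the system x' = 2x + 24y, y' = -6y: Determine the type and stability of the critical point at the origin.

saddle

A = [[2,24],[0,-6]]; det(A-λI) = λ^2 + 4λ - 12.
λ = -6, 2: opposite signs.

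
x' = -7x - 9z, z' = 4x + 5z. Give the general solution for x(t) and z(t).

Coefficient matrix A = [[-7, -9], [4, 5]].
Characteristic polynomial det(A - λI) = λ^2 + 2λ + 1 = 0.
Single eigenvalue λ = -1 with algebraic multiplicity 2.
Eigenvector v = (-3,2); generalized eigenvector w with (A-λI)w=v is (-1,1).
General solution: e^(-t)[c_1·v + c_2·(t·v + w)].

x(t) = -3c_1e^(-t) - 3c_2te^(-t) - c_2e^(-t), z(t) = 2c_1e^(-t) + 2c_2te^(-t) + c_2e^(-t)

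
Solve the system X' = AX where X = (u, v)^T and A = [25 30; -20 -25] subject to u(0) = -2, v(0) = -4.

Coefficient matrix A = [[25, 30], [-20, -25]].
Characteristic polynomial det(A - λI) = λ^2 - 25 = 0.
Eigenvalues λ = 5, -5.
For λ=5: (A-λI) row 1 is [20, 30], so an eigenvector is (-3, 2).
For λ=-5: (A-λI) row 1 is [30, 30], so an eigenvector is (1, -1).
General solution: C_1e^(5t)(-3,2) + C_2e^(-5t)(1,-1).
Applying u(0)=-2, v(0)=-4 gives C_1=6, C_2=16.

u(t) = -18e^(5t) + 16e^(-5t), v(t) = 12e^(5t) - 16e^(-5t)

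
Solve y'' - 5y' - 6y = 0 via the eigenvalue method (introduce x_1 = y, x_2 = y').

y(t) = K_1e^(-t) + K_2e^(6t)

Let x_1 = y, x_2 = y'. Then x_1' = x_2 and x_2' = 6x_1 + 5x_2.
A = [[0,1],[6,5]]; det(A-λI) = λ^2 - 5λ - 6.
Eigenvalues λ = -1, 6 with eigenvectors (1,-1), (1,6).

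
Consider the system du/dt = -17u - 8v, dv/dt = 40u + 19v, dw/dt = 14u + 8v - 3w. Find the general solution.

Coefficient matrix A = [[-17, -8, 0], [40, 19, 0], [14, 8, -3]].
det(A - λI) = 0 gives eigenvalues λ = -1, 3, -3.
For λ=-1: eigenvector (1,-2,-1).
For λ=3: eigenvector (-2,5,2).
For λ=-3: eigenvector (0,0,1).
General solution: K_1e^(-t)(1,-2,-1) + K_2e^(3t)(-2,5,2) + K_3e^(-3t)(0,0,1).

u(t) = K_1e^(-t) - 2K_2e^(3t), v(t) = -2K_1e^(-t) + 5K_2e^(3t), w(t) = -K_1e^(-t) + 2K_2e^(3t) + K_3e^(-3t)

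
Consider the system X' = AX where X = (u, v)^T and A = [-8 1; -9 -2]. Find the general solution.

u(t) = K_1e^(-5t) + K_2te^(-5t) - K_2e^(-5t), v(t) = 3K_1e^(-5t) + 3K_2te^(-5t) - 2K_2e^(-5t)

Coefficient matrix A = [[-8, 1], [-9, -2]].
Characteristic polynomial det(A - λI) = λ^2 + 10λ + 25 = 0.
Single eigenvalue λ = -5 with algebraic multiplicity 2.
Eigenvector v = (1,3); generalized eigenvector w with (A-λI)w=v is (-1,-2).
General solution: e^(-5t)[K_1·v + K_2·(t·v + w)].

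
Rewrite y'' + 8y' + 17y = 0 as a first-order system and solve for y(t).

Let x_1 = y, x_2 = y'. Then x_1' = x_2 and x_2' = -17x_1 - 8x_2.
A = [[0,1],[-17,-8]]; det(A-λI) = λ^2 + 8λ + 17.
Eigenvalues λ = -4 ± i.

y(t) = c_1e^(-4t)cos(t) + c_2e^(-4t)sin(t)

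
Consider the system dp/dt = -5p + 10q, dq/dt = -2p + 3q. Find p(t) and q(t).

p(t) = 2c_1e^(-t)sin(2t) - c_1e^(-t)cos(2t) - c_2e^(-t)sin(2t) - 2c_2e^(-t)cos(2t), q(t) = c_1e^(-t)sin(2t) - c_2e^(-t)cos(2t)

Coefficient matrix A = [[-5, 10], [-2, 3]].
Characteristic polynomial det(A - λI) = λ^2 + 2λ + 5 = 0.
Eigenvalues λ = -1 ± 2i (complex conjugate pair).
For λ=-1+2i: an eigenvector is (-1,0) - i(2,1) = (-1 - 2i, 0 - i).
A real fundamental pair from Re and Im of e^((-1+2i)t)v: X_1 = e^(-t)(cos(2t)·(-1,0) + sin(2t)·(2,1)), X_2 = e^(-t)(sin(2t)·(-1,0) - cos(2t)·(2,1)).
General solution: c_1X_1 + c_2X_2.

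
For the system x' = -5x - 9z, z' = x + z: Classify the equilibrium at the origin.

stable improper node

A = [[-5,-9],[1,1]]; det(A-λI) = λ^2 + 4λ + 4.
repeated λ = -2 with a single eigenvector.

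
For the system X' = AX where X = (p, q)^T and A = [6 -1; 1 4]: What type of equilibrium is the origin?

unstable improper node

A = [[6,-1],[1,4]]; det(A-λI) = λ^2 - 10λ + 25.
repeated λ = 5 with a single eigenvector.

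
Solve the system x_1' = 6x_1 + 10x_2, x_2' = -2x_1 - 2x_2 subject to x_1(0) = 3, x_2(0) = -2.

x_1(t) = -4e^(2t)sin(2t) + 3e^(2t)cos(2t), x_2(t) = e^(2t)sin(2t) - 2e^(2t)cos(2t)

Coefficient matrix A = [[6, 10], [-2, -2]].
Characteristic polynomial det(A - λI) = λ^2 - 4λ + 8 = 0.
Eigenvalues λ = 2 ± 2i (complex conjugate pair).
For λ=2+2i: an eigenvector is (-1,0) - i(-2,1) = (-1 + 2i, 0 - i).
A real fundamental pair from Re and Im of e^((2+2i)t)v: X_1 = e^(2t)(cos(2t)·(-1,0) + sin(2t)·(-2,1)), X_2 = e^(2t)(sin(2t)·(-1,0) - cos(2t)·(-2,1)).
General solution: K_1X_1 + K_2X_2.
Applying x_1(0)=3, x_2(0)=-2 gives K_1=1, K_2=2.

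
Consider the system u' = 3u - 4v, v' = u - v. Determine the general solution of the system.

u(t) = -2K_1e^(t) - 2K_2te^(t) - K_2e^(t), v(t) = -K_1e^(t) - K_2te^(t)

Coefficient matrix A = [[3, -4], [1, -1]].
Characteristic polynomial det(A - λI) = λ^2 - 2λ + 1 = 0.
Single eigenvalue λ = 1 with algebraic multiplicity 2.
Eigenvector v = (-2,-1); generalized eigenvector w with (A-λI)w=v is (-1,0).
General solution: e^(t)[K_1·v + K_2·(t·v + w)].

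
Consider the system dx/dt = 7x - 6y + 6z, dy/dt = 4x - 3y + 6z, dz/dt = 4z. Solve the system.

Coefficient matrix A = [[7, -6, 6], [4, -3, 6], [0, 0, 4]].
det(A - λI) = 0 gives eigenvalues λ = 1, 3, 4.
For λ=1: eigenvector (1,1,0).
For λ=3: eigenvector (3,2,0).
For λ=4: eigenvector (2,2,1).
General solution: C_1e^(t)(1,1,0) + C_2e^(3t)(3,2,0) + C_3e^(4t)(2,2,1).

x(t) = C_1e^(t) + 3C_2e^(3t) + 2C_3e^(4t), y(t) = C_1e^(t) + 2C_2e^(3t) + 2C_3e^(4t), z(t) = C_3e^(4t)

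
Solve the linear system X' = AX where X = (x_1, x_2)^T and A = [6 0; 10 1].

x_1(t) = C_1e^(6t), x_2(t) = 2C_1e^(6t) - C_2e^(t)

Coefficient matrix A = [[6, 0], [10, 1]].
Characteristic polynomial det(A - λI) = λ^2 - 7λ + 6 = 0.
Eigenvalues λ = 6, 1.
For λ=6: (A-λI) row 2 is [10, -5], so an eigenvector is (1, 2).
For λ=1: (A-λI) row 1 is [5, 0], so an eigenvector is (0, -1).
General solution: C_1e^(6t)(1,2) + C_2e^(t)(0,-1).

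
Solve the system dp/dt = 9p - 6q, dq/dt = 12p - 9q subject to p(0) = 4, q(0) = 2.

p(t) = 6e^(3t) - 2e^(-3t), q(t) = 6e^(3t) - 4e^(-3t)

Coefficient matrix A = [[9, -6], [12, -9]].
Characteristic polynomial det(A - λI) = λ^2 - 9 = 0.
Eigenvalues λ = 3, -3.
For λ=3: (A-λI) row 1 is [6, -6], so an eigenvector is (1, 1).
For λ=-3: (A-λI) row 1 is [12, -6], so an eigenvector is (-1, -2).
General solution: c_1e^(3t)(1,1) + c_2e^(-3t)(-1,-2).
Applying p(0)=4, q(0)=2 gives c_1=6, c_2=2.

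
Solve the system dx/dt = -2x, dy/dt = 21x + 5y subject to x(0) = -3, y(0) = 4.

x(t) = -3e^(-2t), y(t) = -5e^(5t) + 9e^(-2t)

Coefficient matrix A = [[-2, 0], [21, 5]].
Characteristic polynomial det(A - λI) = λ^2 - 3λ - 10 = 0.
Eigenvalues λ = -2, 5.
For λ=-2: (A-λI) row 2 is [21, 7], so an eigenvector is (-1, 3).
For λ=5: (A-λI) row 1 is [-7, 0], so an eigenvector is (0, 1).
General solution: c_1e^(-2t)(-1,3) + c_2e^(5t)(0,1).
Applying x(0)=-3, y(0)=4 gives c_1=3, c_2=-5.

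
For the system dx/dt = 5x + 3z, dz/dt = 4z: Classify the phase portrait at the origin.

A = [[5,3],[0,4]]; det(A-λI) = λ^2 - 9λ + 20.
λ = 4, 5: both positive.

unstable node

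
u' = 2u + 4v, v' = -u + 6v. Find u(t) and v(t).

Coefficient matrix A = [[2, 4], [-1, 6]].
Characteristic polynomial det(A - λI) = λ^2 - 8λ + 16 = 0.
Single eigenvalue λ = 4 with algebraic multiplicity 2.
Eigenvector v = (2,1); generalized eigenvector w with (A-λI)w=v is (-3,-1).
General solution: e^(4t)[c_1·v + c_2·(t·v + w)].

u(t) = 2c_1e^(4t) + 2c_2te^(4t) - 3c_2e^(4t), v(t) = c_1e^(4t) + c_2te^(4t) - c_2e^(4t)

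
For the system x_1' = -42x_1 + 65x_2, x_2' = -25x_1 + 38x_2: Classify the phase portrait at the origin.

A = [[-42,65],[-25,38]]; det(A-λI) = λ^2 + 4λ + 29.
λ = -2 ± 5i: negative real part.

stable spiral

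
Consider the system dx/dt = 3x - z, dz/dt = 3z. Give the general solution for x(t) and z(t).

Coefficient matrix A = [[3, -1], [0, 3]].
Characteristic polynomial det(A - λI) = λ^2 - 6λ + 9 = 0.
Single eigenvalue λ = 3 with algebraic multiplicity 2.
Eigenvector v = (1,0); generalized eigenvector w with (A-λI)w=v is (3,-1).
General solution: e^(3t)[K_1·v + K_2·(t·v + w)].

x(t) = K_1e^(3t) + K_2te^(3t) + 3K_2e^(3t), z(t) = -K_2e^(3t)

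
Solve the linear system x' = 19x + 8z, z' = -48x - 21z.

x(t) = -c_1e^(-5t) + c_2e^(3t), z(t) = 3c_1e^(-5t) - 2c_2e^(3t)

Coefficient matrix A = [[19, 8], [-48, -21]].
Characteristic polynomial det(A - λI) = λ^2 + 2λ - 15 = 0.
Eigenvalues λ = -5, 3.
For λ=-5: (A-λI) row 1 is [24, 8], so an eigenvector is (-1, 3).
For λ=3: (A-λI) row 1 is [16, 8], so an eigenvector is (1, -2).
General solution: c_1e^(-5t)(-1,3) + c_2e^(3t)(1,-2).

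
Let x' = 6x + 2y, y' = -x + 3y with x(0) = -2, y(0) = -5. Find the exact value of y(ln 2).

A = [[6,2],[-1,3]]; eigenvalues λ = 5, 4.
Eigenvectors: (-2,1) for λ=5, (-1,1) for λ=4.
From the initial condition, c_1 = 7, c_2 = -12.
y(ln 2) = (7)(2^5)(1) + (-12)(2^4)(1) = 32.

32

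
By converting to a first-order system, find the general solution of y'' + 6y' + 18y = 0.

y(t) = c_1e^(-3t)cos(3t) + c_2e^(-3t)sin(3t)

Let x_1 = y, x_2 = y'. Then x_1' = x_2 and x_2' = -18x_1 - 6x_2.
A = [[0,1],[-18,-6]]; det(A-λI) = λ^2 + 6λ + 18.
Eigenvalues λ = -3 ± 3i.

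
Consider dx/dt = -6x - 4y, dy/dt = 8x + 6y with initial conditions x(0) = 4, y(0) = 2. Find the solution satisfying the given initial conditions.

Coefficient matrix A = [[-6, -4], [8, 6]].
Characteristic polynomial det(A - λI) = λ^2 - 4 = 0.
Eigenvalues λ = -2, 2.
For λ=-2: (A-λI) row 1 is [-4, -4], so an eigenvector is (1, -1).
For λ=2: (A-λI) row 1 is [-8, -4], so an eigenvector is (-1, 2).
General solution: K_1e^(-2t)(1,-1) + K_2e^(2t)(-1,2).
Applying x(0)=4, y(0)=2 gives K_1=10, K_2=6.

x(t) = -6e^(2t) + 10e^(-2t), y(t) = 12e^(2t) - 10e^(-2t)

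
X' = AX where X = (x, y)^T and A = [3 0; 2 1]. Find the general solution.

x(t) = C_1e^(3t), y(t) = C_1e^(3t) - C_2e^(t)

Coefficient matrix A = [[3, 0], [2, 1]].
Characteristic polynomial det(A - λI) = λ^2 - 4λ + 3 = 0.
Eigenvalues λ = 3, 1.
For λ=3: (A-λI) row 2 is [2, -2], so an eigenvector is (1, 1).
For λ=1: (A-λI) row 1 is [2, 0], so an eigenvector is (0, -1).
General solution: C_1e^(3t)(1,1) + C_2e^(t)(0,-1).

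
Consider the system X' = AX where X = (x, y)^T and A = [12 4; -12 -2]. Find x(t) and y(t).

x(t) = -K_1e^(4t) - 2K_2e^(6t), y(t) = 2K_1e^(4t) + 3K_2e^(6t)

Coefficient matrix A = [[12, 4], [-12, -2]].
Characteristic polynomial det(A - λI) = λ^2 - 10λ + 24 = 0.
Eigenvalues λ = 4, 6.
For λ=4: (A-λI) row 1 is [8, 4], so an eigenvector is (-1, 2).
For λ=6: (A-λI) row 1 is [6, 4], so an eigenvector is (-2, 3).
General solution: K_1e^(4t)(-1,2) + K_2e^(6t)(-2,3).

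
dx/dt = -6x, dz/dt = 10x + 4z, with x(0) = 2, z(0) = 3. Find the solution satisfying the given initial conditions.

Coefficient matrix A = [[-6, 0], [10, 4]].
Characteristic polynomial det(A - λI) = λ^2 + 2λ - 24 = 0.
Eigenvalues λ = 4, -6.
For λ=4: (A-λI) row 1 is [-10, 0], so an eigenvector is (0, -1).
For λ=-6: (A-λI) row 2 is [10, 10], so an eigenvector is (1, -1).
General solution: C_1e^(4t)(0,-1) + C_2e^(-6t)(1,-1).
Applying x(0)=2, z(0)=3 gives C_1=-5, C_2=2.

x(t) = 2e^(-6t), z(t) = 5e^(4t) - 2e^(-6t)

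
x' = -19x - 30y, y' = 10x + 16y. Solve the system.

Coefficient matrix A = [[-19, -30], [10, 16]].
Characteristic polynomial det(A - λI) = λ^2 + 3λ - 4 = 0.
Eigenvalues λ = 1, -4.
For λ=1: (A-λI) row 1 is [-20, -30], so an eigenvector is (-3, 2).
For λ=-4: (A-λI) row 1 is [-15, -30], so an eigenvector is (2, -1).
General solution: K_1e^(t)(-3,2) + K_2e^(-4t)(2,-1).

x(t) = -3K_1e^(t) + 2K_2e^(-4t), y(t) = 2K_1e^(t) - K_2e^(-4t)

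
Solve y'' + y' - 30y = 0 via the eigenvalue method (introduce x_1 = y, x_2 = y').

Let x_1 = y, x_2 = y'. Then x_1' = x_2 and x_2' = 30x_1 - x_2.
A = [[0,1],[30,-1]]; det(A-λI) = λ^2 + λ - 30.
Eigenvalues λ = -6, 5 with eigenvectors (1,-6), (1,5).

y(t) = C_1e^(-6t) + C_2e^(5t)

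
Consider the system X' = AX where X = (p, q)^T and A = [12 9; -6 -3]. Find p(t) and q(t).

Coefficient matrix A = [[12, 9], [-6, -3]].
Characteristic polynomial det(A - λI) = λ^2 - 9λ + 18 = 0.
Eigenvalues λ = 6, 3.
For λ=6: (A-λI) row 1 is [6, 9], so an eigenvector is (-3, 2).
For λ=3: (A-λI) row 1 is [9, 9], so an eigenvector is (1, -1).
General solution: C_1e^(6t)(-3,2) + C_2e^(3t)(1,-1).

p(t) = -3C_1e^(6t) + C_2e^(3t), q(t) = 2C_1e^(6t) - C_2e^(3t)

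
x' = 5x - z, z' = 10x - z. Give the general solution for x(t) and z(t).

x(t) = C_1e^(2t)sin(t) - C_2e^(2t)cos(t), z(t) = 3C_1e^(2t)sin(t) - C_1e^(2t)cos(t) - C_2e^(2t)sin(t) - 3C_2e^(2t)cos(t)

Coefficient matrix A = [[5, -1], [10, -1]].
Characteristic polynomial det(A - λI) = λ^2 - 4λ + 5 = 0.
Eigenvalues λ = 2 ± i (complex conjugate pair).
For λ=2+i: an eigenvector is (0,-1) - i(1,3) = (0 - i, -1 - 3i).
A real fundamental pair from Re and Im of e^((2+i)t)v: X_1 = e^(2t)(cos(t)·(0,-1) + sin(t)·(1,3)), X_2 = e^(2t)(sin(t)·(0,-1) - cos(t)·(1,3)).
General solution: C_1X_1 + C_2X_2.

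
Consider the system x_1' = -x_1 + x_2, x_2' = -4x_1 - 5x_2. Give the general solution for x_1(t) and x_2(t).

Coefficient matrix A = [[-1, 1], [-4, -5]].
Characteristic polynomial det(A - λI) = λ^2 + 6λ + 9 = 0.
Single eigenvalue λ = -3 with algebraic multiplicity 2.
Eigenvector v = (1,-2); generalized eigenvector w with (A-λI)w=v is (-1,3).
General solution: e^(-3t)[K_1·v + K_2·(t·v + w)].

x_1(t) = K_1e^(-3t) + K_2te^(-3t) - K_2e^(-3t), x_2(t) = -2K_1e^(-3t) - 2K_2te^(-3t) + 3K_2e^(-3t)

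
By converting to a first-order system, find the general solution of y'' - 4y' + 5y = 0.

y(t) = K_1e^(2t)cos(t) + K_2e^(2t)sin(t)

Let x_1 = y, x_2 = y'. Then x_1' = x_2 and x_2' = -5x_1 + 4x_2.
A = [[0,1],[-5,4]]; det(A-λI) = λ^2 - 4λ + 5.
Eigenvalues λ = 2 ± i.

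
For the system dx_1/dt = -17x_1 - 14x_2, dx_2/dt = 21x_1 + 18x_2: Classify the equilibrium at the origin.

saddle

A = [[-17,-14],[21,18]]; det(A-λI) = λ^2 - λ - 12.
λ = -3, 4: opposite signs.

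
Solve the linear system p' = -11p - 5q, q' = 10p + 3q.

Coefficient matrix A = [[-11, -5], [10, 3]].
Characteristic polynomial det(A - λI) = λ^2 + 8λ + 17 = 0.
Eigenvalues λ = -4 ± i (complex conjugate pair).
For λ=-4+i: an eigenvector is (2,-3) - i(1,-1) = (2 - i, -3 + i).
A real fundamental pair from Re and Im of e^((-4+i)t)v: X_1 = e^(-4t)(cos(t)·(2,-3) + sin(t)·(1,-1)), X_2 = e^(-4t)(sin(t)·(2,-3) - cos(t)·(1,-1)).
General solution: c_1X_1 + c_2X_2.

p(t) = c_1e^(-4t)sin(t) + 2c_1e^(-4t)cos(t) + 2c_2e^(-4t)sin(t) - c_2e^(-4t)cos(t), q(t) = -c_1e^(-4t)sin(t) - 3c_1e^(-4t)cos(t) - 3c_2e^(-4t)sin(t) + c_2e^(-4t)cos(t)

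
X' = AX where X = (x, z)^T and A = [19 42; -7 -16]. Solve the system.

x(t) = 2K_1e^(-2t) - 3K_2e^(5t), z(t) = -K_1e^(-2t) + K_2e^(5t)

Coefficient matrix A = [[19, 42], [-7, -16]].
Characteristic polynomial det(A - λI) = λ^2 - 3λ - 10 = 0.
Eigenvalues λ = -2, 5.
For λ=-2: (A-λI) row 1 is [21, 42], so an eigenvector is (2, -1).
For λ=5: (A-λI) row 1 is [14, 42], so an eigenvector is (-3, 1).
General solution: K_1e^(-2t)(2,-1) + K_2e^(5t)(-3,1).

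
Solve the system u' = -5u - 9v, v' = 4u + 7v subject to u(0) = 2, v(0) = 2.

Coefficient matrix A = [[-5, -9], [4, 7]].
Characteristic polynomial det(A - λI) = λ^2 - 2λ + 1 = 0.
Single eigenvalue λ = 1 with algebraic multiplicity 2.
Eigenvector v = (3,-2); generalized eigenvector w with (A-λI)w=v is (-2,1).
General solution: e^(t)[C_1·v + C_2·(t·v + w)].
Applying u(0)=2, v(0)=2 gives C_1=-6, C_2=-10.

u(t) = -30te^(t) + 2e^(t), v(t) = 20te^(t) + 2e^(t)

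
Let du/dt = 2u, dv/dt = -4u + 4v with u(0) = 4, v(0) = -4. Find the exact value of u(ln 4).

64

A = [[2,0],[-4,4]]; eigenvalues λ = 2, 4.
Eigenvectors: (-1,-2) for λ=2, (0,-1) for λ=4.
From the initial condition, c_1 = -4, c_2 = 12.
u(ln 4) = (-4)(4^2)(-1) + (12)(4^4)(0) = 64.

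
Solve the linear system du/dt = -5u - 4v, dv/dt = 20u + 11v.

Coefficient matrix A = [[-5, -4], [20, 11]].
Characteristic polynomial det(A - λI) = λ^2 - 6λ + 25 = 0.
Eigenvalues λ = 3 ± 4i (complex conjugate pair).
For λ=3+4i: an eigenvector is (-1,2) - i(0,-1) = (-1, 2 + i).
A real fundamental pair from Re and Im of e^((3+4i)t)v: X_1 = e^(3t)(cos(4t)·(-1,2) + sin(4t)·(0,-1)), X_2 = e^(3t)(sin(4t)·(-1,2) - cos(4t)·(0,-1)).
General solution: C_1X_1 + C_2X_2.

u(t) = -C_1e^(3t)cos(4t) - C_2e^(3t)sin(4t), v(t) = -C_1e^(3t)sin(4t) + 2C_1e^(3t)cos(4t) + 2C_2e^(3t)sin(4t) + C_2e^(3t)cos(4t)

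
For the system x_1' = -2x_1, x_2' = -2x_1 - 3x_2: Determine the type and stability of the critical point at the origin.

A = [[-2,0],[-2,-3]]; det(A-λI) = λ^2 + 5λ + 6.
λ = -2, -3: both negative.

stable node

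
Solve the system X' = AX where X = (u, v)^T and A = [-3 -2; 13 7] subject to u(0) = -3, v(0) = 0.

u(t) = 15e^(2t)sin(t) - 3e^(2t)cos(t), v(t) = -39e^(2t)sin(t)

Coefficient matrix A = [[-3, -2], [13, 7]].
Characteristic polynomial det(A - λI) = λ^2 - 4λ + 5 = 0.
Eigenvalues λ = 2 ± i (complex conjugate pair).
For λ=2+i: an eigenvector is (-1,3) - i(-1,2) = (-1 + i, 3 - 2i).
A real fundamental pair from Re and Im of e^((2+i)t)v: X_1 = e^(2t)(cos(t)·(-1,3) + sin(t)·(-1,2)), X_2 = e^(2t)(sin(t)·(-1,3) - cos(t)·(-1,2)).
General solution: c_1X_1 + c_2X_2.
Applying u(0)=-3, v(0)=0 gives c_1=-6, c_2=-9.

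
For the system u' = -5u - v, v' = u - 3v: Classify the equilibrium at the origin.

A = [[-5,-1],[1,-3]]; det(A-λI) = λ^2 + 8λ + 16.
repeated λ = -4 with a single eigenvector.

stable improper node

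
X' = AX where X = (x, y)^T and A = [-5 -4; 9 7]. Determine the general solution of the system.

x(t) = -2c_1e^(t) - 2c_2te^(t) - c_2e^(t), y(t) = 3c_1e^(t) + 3c_2te^(t) + 2c_2e^(t)

Coefficient matrix A = [[-5, -4], [9, 7]].
Characteristic polynomial det(A - λI) = λ^2 - 2λ + 1 = 0.
Single eigenvalue λ = 1 with algebraic multiplicity 2.
Eigenvector v = (-2,3); generalized eigenvector w with (A-λI)w=v is (-1,2).
General solution: e^(t)[c_1·v + c_2·(t·v + w)].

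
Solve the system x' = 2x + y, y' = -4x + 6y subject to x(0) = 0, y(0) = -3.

Coefficient matrix A = [[2, 1], [-4, 6]].
Characteristic polynomial det(A - λI) = λ^2 - 8λ + 16 = 0.
Single eigenvalue λ = 4 with algebraic multiplicity 2.
Eigenvector v = (-1,-2); generalized eigenvector w with (A-λI)w=v is (1,1).
General solution: e^(4t)[K_1·v + K_2·(t·v + w)].
Applying x(0)=0, y(0)=-3 gives K_1=3, K_2=3.

x(t) = -3te^(4t), y(t) = -6te^(4t) - 3e^(4t)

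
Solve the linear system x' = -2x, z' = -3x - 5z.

Coefficient matrix A = [[-2, 0], [-3, -5]].
Characteristic polynomial det(A - λI) = λ^2 + 7λ + 10 = 0.
Eigenvalues λ = -2, -5.
For λ=-2: (A-λI) row 2 is [-3, -3], so an eigenvector is (-1, 1).
For λ=-5: (A-λI) row 1 is [3, 0], so an eigenvector is (0, 1).
General solution: c_1e^(-2t)(-1,1) + c_2e^(-5t)(0,1).

x(t) = -c_1e^(-2t), z(t) = c_1e^(-2t) + c_2e^(-5t)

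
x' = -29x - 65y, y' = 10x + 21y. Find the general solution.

x(t) = 3K_1e^(-4t)sin(5t) + 2K_1e^(-4t)cos(5t) + 2K_2e^(-4t)sin(5t) - 3K_2e^(-4t)cos(5t), y(t) = -K_1e^(-4t)sin(5t) - K_1e^(-4t)cos(5t) - K_2e^(-4t)sin(5t) + K_2e^(-4t)cos(5t)

Coefficient matrix A = [[-29, -65], [10, 21]].
Characteristic polynomial det(A - λI) = λ^2 + 8λ + 41 = 0.
Eigenvalues λ = -4 ± 5i (complex conjugate pair).
For λ=-4+5i: an eigenvector is (2,-1) - i(3,-1) = (2 - 3i, -1 + i).
A real fundamental pair from Re and Im of e^((-4+5i)t)v: X_1 = e^(-4t)(cos(5t)·(2,-1) + sin(5t)·(3,-1)), X_2 = e^(-4t)(sin(5t)·(2,-1) - cos(5t)·(3,-1)).
General solution: K_1X_1 + K_2X_2.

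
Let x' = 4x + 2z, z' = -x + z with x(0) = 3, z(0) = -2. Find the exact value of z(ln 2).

-12

A = [[4,2],[-1,1]]; eigenvalues λ = 2, 3.
Eigenvectors: (-1,1) for λ=2, (-2,1) for λ=3.
From the initial condition, c_1 = -1, c_2 = -1.
z(ln 2) = (-1)(2^2)(1) + (-1)(2^3)(1) = -12.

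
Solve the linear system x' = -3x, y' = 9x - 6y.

Coefficient matrix A = [[-3, 0], [9, -6]].
Characteristic polynomial det(A - λI) = λ^2 + 9λ + 18 = 0.
Eigenvalues λ = -3, -6.
For λ=-3: (A-λI) row 2 is [9, -3], so an eigenvector is (-1, -3).
For λ=-6: (A-λI) row 1 is [3, 0], so an eigenvector is (0, -1).
General solution: c_1e^(-3t)(-1,-3) + c_2e^(-6t)(0,-1).

x(t) = -c_1e^(-3t), y(t) = -3c_1e^(-3t) - c_2e^(-6t)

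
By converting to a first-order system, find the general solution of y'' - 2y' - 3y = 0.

Let x_1 = y, x_2 = y'. Then x_1' = x_2 and x_2' = 3x_1 + 2x_2.
A = [[0,1],[3,2]]; det(A-λI) = λ^2 - 2λ - 3.
Eigenvalues λ = 3, -1 with eigenvectors (1,3), (1,-1).

y(t) = C_1e^(3t) + C_2e^(-t)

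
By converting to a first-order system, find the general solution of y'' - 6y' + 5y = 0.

y(t) = K_1e^(5t) + K_2e^(t)

Let x_1 = y, x_2 = y'. Then x_1' = x_2 and x_2' = -5x_1 + 6x_2.
A = [[0,1],[-5,6]]; det(A-λI) = λ^2 - 6λ + 5.
Eigenvalues λ = 5, 1 with eigenvectors (1,5), (1,1).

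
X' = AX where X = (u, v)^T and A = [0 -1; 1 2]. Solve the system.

u(t) = c_1e^(t) + c_2te^(t) + 2c_2e^(t), v(t) = -c_1e^(t) - c_2te^(t) - 3c_2e^(t)

Coefficient matrix A = [[0, -1], [1, 2]].
Characteristic polynomial det(A - λI) = λ^2 - 2λ + 1 = 0.
Single eigenvalue λ = 1 with algebraic multiplicity 2.
Eigenvector v = (1,-1); generalized eigenvector w with (A-λI)w=v is (2,-3).
General solution: e^(t)[c_1·v + c_2·(t·v + w)].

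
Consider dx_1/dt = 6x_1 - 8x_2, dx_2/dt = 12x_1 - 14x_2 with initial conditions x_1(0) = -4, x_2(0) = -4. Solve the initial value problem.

x_1(t) = -4e^(-2t), x_2(t) = -4e^(-2t)

Coefficient matrix A = [[6, -8], [12, -14]].
Characteristic polynomial det(A - λI) = λ^2 + 8λ + 12 = 0.
Eigenvalues λ = -2, -6.
For λ=-2: (A-λI) row 1 is [8, -8], so an eigenvector is (-1, -1).
For λ=-6: (A-λI) row 1 is [12, -8], so an eigenvector is (-2, -3).
General solution: c_1e^(-2t)(-1,-1) + c_2e^(-6t)(-2,-3).
Applying x_1(0)=-4, x_2(0)=-4 gives c_1=4, c_2=0.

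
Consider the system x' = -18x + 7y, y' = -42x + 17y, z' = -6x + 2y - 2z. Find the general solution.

Coefficient matrix A = [[-18, 7, 0], [-42, 17, 0], [-6, 2, -2]].
det(A - λI) = 0 gives eigenvalues λ = -4, 3, -2.
For λ=-4: eigenvector (1,2,1).
For λ=3: eigenvector (1,3,0).
For λ=-2: eigenvector (0,0,1).
General solution: K_1e^(-4t)(1,2,1) + K_2e^(3t)(1,3,0) + K_3e^(-2t)(0,0,1).

x(t) = K_1e^(-4t) + K_2e^(3t), y(t) = 2K_1e^(-4t) + 3K_2e^(3t), z(t) = K_1e^(-4t) + K_3e^(-2t)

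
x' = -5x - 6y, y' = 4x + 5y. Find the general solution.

x(t) = -C_1e^(t) - 3C_2e^(-t), y(t) = C_1e^(t) + 2C_2e^(-t)

Coefficient matrix A = [[-5, -6], [4, 5]].
Characteristic polynomial det(A - λI) = λ^2 - 1 = 0.
Eigenvalues λ = 1, -1.
For λ=1: (A-λI) row 1 is [-6, -6], so an eigenvector is (-1, 1).
For λ=-1: (A-λI) row 1 is [-4, -6], so an eigenvector is (-3, 2).
General solution: C_1e^(t)(-1,1) + C_2e^(-t)(-3,2).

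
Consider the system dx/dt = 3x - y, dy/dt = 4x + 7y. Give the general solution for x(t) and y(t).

x(t) = -c_1e^(5t) - c_2te^(5t) + 2c_2e^(5t), y(t) = 2c_1e^(5t) + 2c_2te^(5t) - 3c_2e^(5t)

Coefficient matrix A = [[3, -1], [4, 7]].
Characteristic polynomial det(A - λI) = λ^2 - 10λ + 25 = 0.
Single eigenvalue λ = 5 with algebraic multiplicity 2.
Eigenvector v = (-1,2); generalized eigenvector w with (A-λI)w=v is (2,-3).
General solution: e^(5t)[c_1·v + c_2·(t·v + w)].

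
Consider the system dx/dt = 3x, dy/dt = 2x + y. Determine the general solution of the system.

x(t) = -C_2e^(3t), y(t) = C_1e^(t) - C_2e^(3t)

Coefficient matrix A = [[3, 0], [2, 1]].
Characteristic polynomial det(A - λI) = λ^2 - 4λ + 3 = 0.
Eigenvalues λ = 1, 3.
For λ=1: (A-λI) row 1 is [2, 0], so an eigenvector is (0, 1).
For λ=3: (A-λI) row 2 is [2, -2], so an eigenvector is (-1, -1).
General solution: C_1e^(t)(0,1) + C_2e^(3t)(-1,-1).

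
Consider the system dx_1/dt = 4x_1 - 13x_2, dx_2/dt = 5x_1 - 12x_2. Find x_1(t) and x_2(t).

Coefficient matrix A = [[4, -13], [5, -12]].
Characteristic polynomial det(A - λI) = λ^2 + 8λ + 17 = 0.
Eigenvalues λ = -4 ± i (complex conjugate pair).
For λ=-4+i: an eigenvector is (3,2) - i(-2,-1) = (3 + 2i, 2 + i).
A real fundamental pair from Re and Im of e^((-4+i)t)v: X_1 = e^(-4t)(cos(t)·(3,2) + sin(t)·(-2,-1)), X_2 = e^(-4t)(sin(t)·(3,2) - cos(t)·(-2,-1)).
General solution: C_1X_1 + C_2X_2.

x_1(t) = -2C_1e^(-4t)sin(t) + 3C_1e^(-4t)cos(t) + 3C_2e^(-4t)sin(t) + 2C_2e^(-4t)cos(t), x_2(t) = -C_1e^(-4t)sin(t) + 2C_1e^(-4t)cos(t) + 2C_2e^(-4t)sin(t) + C_2e^(-4t)cos(t)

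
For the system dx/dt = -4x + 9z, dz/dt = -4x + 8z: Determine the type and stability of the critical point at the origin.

unstable improper node

A = [[-4,9],[-4,8]]; det(A-λI) = λ^2 - 4λ + 4.
repeated λ = 2 with a single eigenvector.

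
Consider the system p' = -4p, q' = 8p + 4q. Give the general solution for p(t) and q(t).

Coefficient matrix A = [[-4, 0], [8, 4]].
Characteristic polynomial det(A - λI) = λ^2 - 16 = 0.
Eigenvalues λ = -4, 4.
For λ=-4: (A-λI) row 2 is [8, 8], so an eigenvector is (1, -1).
For λ=4: (A-λI) row 1 is [-8, 0], so an eigenvector is (0, 1).
General solution: C_1e^(-4t)(1,-1) + C_2e^(4t)(0,1).

p(t) = C_1e^(-4t), q(t) = -C_1e^(-4t) + C_2e^(4t)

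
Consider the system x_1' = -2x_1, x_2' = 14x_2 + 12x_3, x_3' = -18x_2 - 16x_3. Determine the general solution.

Coefficient matrix A = [[-2, 0, 0], [0, 14, 12], [0, -18, -16]].
det(A - λI) = 0 gives eigenvalues λ = 2, -2, -4.
For λ=2: eigenvector (0,1,-1).
For λ=-2: eigenvector (1,0,0).
For λ=-4: eigenvector (0,-2,3).
General solution: c_1e^(2t)(0,1,-1) + c_2e^(-2t)(1,0,0) + c_3e^(-4t)(0,-2,3).

x_1(t) = c_2e^(-2t), x_2(t) = c_1e^(2t) - 2c_3e^(-4t), x_3(t) = -c_1e^(2t) + 3c_3e^(-4t)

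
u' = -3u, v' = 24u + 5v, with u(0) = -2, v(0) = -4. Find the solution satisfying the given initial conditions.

Coefficient matrix A = [[-3, 0], [24, 5]].
Characteristic polynomial det(A - λI) = λ^2 - 2λ - 15 = 0.
Eigenvalues λ = 5, -3.
For λ=5: (A-λI) row 1 is [-8, 0], so an eigenvector is (0, 1).
For λ=-3: (A-λI) row 2 is [24, 8], so an eigenvector is (-1, 3).
General solution: C_1e^(5t)(0,1) + C_2e^(-3t)(-1,3).
Applying u(0)=-2, v(0)=-4 gives C_1=-10, C_2=2.

u(t) = -2e^(-3t), v(t) = -10e^(5t) + 6e^(-3t)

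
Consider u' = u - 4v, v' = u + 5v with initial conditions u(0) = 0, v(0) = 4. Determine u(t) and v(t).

u(t) = -16te^(3t), v(t) = 8te^(3t) + 4e^(3t)

Coefficient matrix A = [[1, -4], [1, 5]].
Characteristic polynomial det(A - λI) = λ^2 - 6λ + 9 = 0.
Single eigenvalue λ = 3 with algebraic multiplicity 2.
Eigenvector v = (-2,1); generalized eigenvector w with (A-λI)w=v is (3,-1).
General solution: e^(3t)[c_1·v + c_2·(t·v + w)].
Applying u(0)=0, v(0)=4 gives c_1=12, c_2=8.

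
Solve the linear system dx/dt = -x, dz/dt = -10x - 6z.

Coefficient matrix A = [[-1, 0], [-10, -6]].
Characteristic polynomial det(A - λI) = λ^2 + 7λ + 6 = 0.
Eigenvalues λ = -1, -6.
For λ=-1: (A-λI) row 2 is [-10, -5], so an eigenvector is (-1, 2).
For λ=-6: (A-λI) row 1 is [5, 0], so an eigenvector is (0, -1).
General solution: K_1e^(-t)(-1,2) + K_2e^(-6t)(0,-1).

x(t) = -K_1e^(-t), z(t) = 2K_1e^(-t) - K_2e^(-6t)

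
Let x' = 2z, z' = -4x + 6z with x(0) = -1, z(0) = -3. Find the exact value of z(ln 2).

-60

A = [[0,2],[-4,6]]; eigenvalues λ = 2, 4.
Eigenvectors: (1,1) for λ=2, (-1,-2) for λ=4.
From the initial condition, c_1 = 1, c_2 = 2.
z(ln 2) = (1)(2^2)(1) + (2)(2^4)(-2) = -60.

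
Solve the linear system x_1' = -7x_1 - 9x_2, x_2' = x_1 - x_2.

Coefficient matrix A = [[-7, -9], [1, -1]].
Characteristic polynomial det(A - λI) = λ^2 + 8λ + 16 = 0.
Single eigenvalue λ = -4 with algebraic multiplicity 2.
Eigenvector v = (-3,1); generalized eigenvector w with (A-λI)w=v is (1,0).
General solution: e^(-4t)[C_1·v + C_2·(t·v + w)].

x_1(t) = -3C_1e^(-4t) - 3C_2te^(-4t) + C_2e^(-4t), x_2(t) = C_1e^(-4t) + C_2te^(-4t)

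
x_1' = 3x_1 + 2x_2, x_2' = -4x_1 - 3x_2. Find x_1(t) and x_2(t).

x_1(t) = -K_1e^(t) - K_2e^(-t), x_2(t) = K_1e^(t) + 2K_2e^(-t)

Coefficient matrix A = [[3, 2], [-4, -3]].
Characteristic polynomial det(A - λI) = λ^2 - 1 = 0.
Eigenvalues λ = 1, -1.
For λ=1: (A-λI) row 1 is [2, 2], so an eigenvector is (-1, 1).
For λ=-1: (A-λI) row 1 is [4, 2], so an eigenvector is (-1, 2).
General solution: K_1e^(t)(-1,1) + K_2e^(-t)(-1,2).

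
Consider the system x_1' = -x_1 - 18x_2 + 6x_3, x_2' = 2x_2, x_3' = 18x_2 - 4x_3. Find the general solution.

x_1(t) = C_1e^(-t) + 2C_2e^(-4t), x_2(t) = C_3e^(2t), x_3(t) = -C_2e^(-4t) + 3C_3e^(2t)

Coefficient matrix A = [[-1, -18, 6], [0, 2, 0], [0, 18, -4]].
det(A - λI) = 0 gives eigenvalues λ = -1, -4, 2.
For λ=-1: eigenvector (1,0,0).
For λ=-4: eigenvector (2,0,-1).
For λ=2: eigenvector (0,1,3).
General solution: C_1e^(-t)(1,0,0) + C_2e^(-4t)(2,0,-1) + C_3e^(2t)(0,1,3).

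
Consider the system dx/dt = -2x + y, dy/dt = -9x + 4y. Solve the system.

x(t) = -K_1e^(t) - K_2te^(t), y(t) = -3K_1e^(t) - 3K_2te^(t) - K_2e^(t)

Coefficient matrix A = [[-2, 1], [-9, 4]].
Characteristic polynomial det(A - λI) = λ^2 - 2λ + 1 = 0.
Single eigenvalue λ = 1 with algebraic multiplicity 2.
Eigenvector v = (-1,-3); generalized eigenvector w with (A-λI)w=v is (0,-1).
General solution: e^(t)[K_1·v + K_2·(t·v + w)].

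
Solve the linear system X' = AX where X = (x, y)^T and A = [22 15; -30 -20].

Coefficient matrix A = [[22, 15], [-30, -20]].
Characteristic polynomial det(A - λI) = λ^2 - 2λ + 10 = 0.
Eigenvalues λ = 1 ± 3i (complex conjugate pair).
For λ=1+3i: an eigenvector is (-2,3) - i(1,-1) = (-2 - i, 3 + i).
A real fundamental pair from Re and Im of e^((1+3i)t)v: X_1 = e^(t)(cos(3t)·(-2,3) + sin(3t)·(1,-1)), X_2 = e^(t)(sin(3t)·(-2,3) - cos(3t)·(1,-1)).
General solution: C_1X_1 + C_2X_2.

x(t) = C_1e^(t)sin(3t) - 2C_1e^(t)cos(3t) - 2C_2e^(t)sin(3t) - C_2e^(t)cos(3t), y(t) = -C_1e^(t)sin(3t) + 3C_1e^(t)cos(3t) + 3C_2e^(t)sin(3t) + C_2e^(t)cos(3t)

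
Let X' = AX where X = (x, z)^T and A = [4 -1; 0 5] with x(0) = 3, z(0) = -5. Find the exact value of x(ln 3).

1053

A = [[4,-1],[0,5]]; eigenvalues λ = 4, 5.
Eigenvectors: (1,0) for λ=4, (-1,1) for λ=5.
From the initial condition, c_1 = -2, c_2 = -5.
x(ln 3) = (-2)(3^4)(1) + (-5)(3^5)(-1) = 1053.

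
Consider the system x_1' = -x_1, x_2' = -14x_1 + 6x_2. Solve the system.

x_1(t) = -K_2e^(-t), x_2(t) = -K_1e^(6t) - 2K_2e^(-t)

Coefficient matrix A = [[-1, 0], [-14, 6]].
Characteristic polynomial det(A - λI) = λ^2 - 5λ - 6 = 0.
Eigenvalues λ = 6, -1.
For λ=6: (A-λI) row 1 is [-7, 0], so an eigenvector is (0, -1).
For λ=-1: (A-λI) row 2 is [-14, 7], so an eigenvector is (-1, -2).
General solution: K_1e^(6t)(0,-1) + K_2e^(-t)(-1,-2).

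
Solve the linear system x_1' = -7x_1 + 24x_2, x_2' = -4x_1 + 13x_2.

Coefficient matrix A = [[-7, 24], [-4, 13]].
Characteristic polynomial det(A - λI) = λ^2 - 6λ + 5 = 0.
Eigenvalues λ = 5, 1.
For λ=5: (A-λI) row 1 is [-12, 24], so an eigenvector is (-2, -1).
For λ=1: (A-λI) row 1 is [-8, 24], so an eigenvector is (3, 1).
General solution: c_1e^(5t)(-2,-1) + c_2e^(t)(3,1).

x_1(t) = -2c_1e^(5t) + 3c_2e^(t), x_2(t) = -c_1e^(5t) + c_2e^(t)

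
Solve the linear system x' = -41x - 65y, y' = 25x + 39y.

Coefficient matrix A = [[-41, -65], [25, 39]].
Characteristic polynomial det(A - λI) = λ^2 + 2λ + 26 = 0.
Eigenvalues λ = -1 ± 5i (complex conjugate pair).
For λ=-1+5i: an eigenvector is (2,-1) - i(-3,2) = (2 + 3i, -1 - 2i).
A real fundamental pair from Re and Im of e^((-1+5i)t)v: X_1 = e^(-t)(cos(5t)·(2,-1) + sin(5t)·(-3,2)), X_2 = e^(-t)(sin(5t)·(2,-1) - cos(5t)·(-3,2)).
General solution: C_1X_1 + C_2X_2.

x(t) = -3C_1e^(-t)sin(5t) + 2C_1e^(-t)cos(5t) + 2C_2e^(-t)sin(5t) + 3C_2e^(-t)cos(5t), y(t) = 2C_1e^(-t)sin(5t) - C_1e^(-t)cos(5t) - C_2e^(-t)sin(5t) - 2C_2e^(-t)cos(5t)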